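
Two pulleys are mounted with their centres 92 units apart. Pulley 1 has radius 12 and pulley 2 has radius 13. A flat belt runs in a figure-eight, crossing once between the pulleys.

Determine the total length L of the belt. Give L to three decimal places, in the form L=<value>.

crossed belt: β = asin((r1+r2)/C) = asin(25/92) = 15.7678°
wrap1 = wrap2 = π + 2β = 211.5356°
tangent length = C·cosβ = 88.5381
L = (r1+r2)·wrap + 2·C·cosβ = 25·3.6920 + 2·88.5381 = 269.3761

L=269.376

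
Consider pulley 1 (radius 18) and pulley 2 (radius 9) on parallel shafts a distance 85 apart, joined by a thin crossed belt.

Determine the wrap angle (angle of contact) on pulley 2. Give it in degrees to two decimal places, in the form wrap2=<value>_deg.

wrap2=217.04_deg

crossed belt: β = asin((r1+r2)/C) = asin(27/85) = 18.5207°
wrap1 = wrap2 = π + 2β = 217.0414°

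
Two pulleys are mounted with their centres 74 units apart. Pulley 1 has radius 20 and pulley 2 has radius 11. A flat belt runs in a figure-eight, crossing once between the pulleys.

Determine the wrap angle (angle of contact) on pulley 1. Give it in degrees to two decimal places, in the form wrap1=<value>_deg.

wrap1=229.53_deg

crossed belt: β = asin((r1+r2)/C) = asin(31/74) = 24.7664°
wrap1 = wrap2 = π + 2β = 229.5327°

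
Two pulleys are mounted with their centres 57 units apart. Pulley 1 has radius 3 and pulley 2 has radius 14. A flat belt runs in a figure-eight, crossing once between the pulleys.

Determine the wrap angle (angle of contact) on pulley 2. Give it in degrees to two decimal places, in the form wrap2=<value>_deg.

crossed belt: β = asin((r1+r2)/C) = asin(17/57) = 17.3523°
wrap1 = wrap2 = π + 2β = 214.7045°

wrap2=214.70_deg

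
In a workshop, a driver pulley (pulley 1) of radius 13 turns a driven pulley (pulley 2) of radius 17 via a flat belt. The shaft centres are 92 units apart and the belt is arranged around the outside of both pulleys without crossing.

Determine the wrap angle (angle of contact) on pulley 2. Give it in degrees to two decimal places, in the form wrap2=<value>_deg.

open belt: β = asin((r2−r1)/C) = asin(4/92) = 2.4919°
wrap1 = π − 2β = 175.0162°
wrap2 = π + 2β = 184.9838°

wrap2=184.98_deg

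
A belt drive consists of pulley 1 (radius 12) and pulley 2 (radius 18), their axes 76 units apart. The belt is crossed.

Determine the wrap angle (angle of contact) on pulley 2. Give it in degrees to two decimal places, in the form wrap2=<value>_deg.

crossed belt: β = asin((r1+r2)/C) = asin(30/76) = 23.2496°
wrap1 = wrap2 = π + 2β = 226.4991°

wrap2=226.50_deg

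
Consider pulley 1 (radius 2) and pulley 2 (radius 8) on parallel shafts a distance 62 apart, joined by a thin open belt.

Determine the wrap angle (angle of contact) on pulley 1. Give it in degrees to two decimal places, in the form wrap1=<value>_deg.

wrap1=168.89_deg

open belt: β = asin((r2−r1)/C) = asin(6/62) = 5.5534°
wrap1 = π − 2β = 168.8931°
wrap2 = π + 2β = 191.1069°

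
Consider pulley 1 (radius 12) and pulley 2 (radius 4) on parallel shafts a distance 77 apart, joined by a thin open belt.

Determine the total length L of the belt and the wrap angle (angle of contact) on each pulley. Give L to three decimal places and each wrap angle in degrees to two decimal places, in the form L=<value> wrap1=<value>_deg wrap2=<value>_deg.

L=205.097 wrap1=191.93_deg wrap2=168.07_deg

open belt: β = asin((r2−r1)/C) = asin(-8/77) = -5.9636°
wrap1 = π − 2β = 191.9271°
wrap2 = π + 2β = 168.0729°
tangent length = C·cosβ = 76.5833
L = r1·wrap1 + r2·wrap2 + 2·C·cosβ = 12·3.3498 + 4·2.9334 + 2·76.5833 = 205.0974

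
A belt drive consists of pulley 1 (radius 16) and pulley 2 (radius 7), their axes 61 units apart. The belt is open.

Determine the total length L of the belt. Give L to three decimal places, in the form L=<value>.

L=195.587

open belt: β = asin((r2−r1)/C) = asin(-9/61) = -8.4844°
wrap1 = π − 2β = 196.9689°
wrap2 = π + 2β = 163.0311°
tangent length = C·cosβ = 60.3324
L = r1·wrap1 + r2·wrap2 + 2·C·cosβ = 16·3.4378 + 7·2.8454 + 2·60.3324 = 195.5869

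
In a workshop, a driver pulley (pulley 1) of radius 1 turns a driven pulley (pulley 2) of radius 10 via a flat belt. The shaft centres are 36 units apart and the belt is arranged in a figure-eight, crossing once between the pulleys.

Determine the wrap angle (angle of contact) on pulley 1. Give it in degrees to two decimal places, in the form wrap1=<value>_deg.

crossed belt: β = asin((r1+r2)/C) = asin(11/36) = 17.7916°
wrap1 = wrap2 = π + 2β = 215.5832°

wrap1=215.58_deg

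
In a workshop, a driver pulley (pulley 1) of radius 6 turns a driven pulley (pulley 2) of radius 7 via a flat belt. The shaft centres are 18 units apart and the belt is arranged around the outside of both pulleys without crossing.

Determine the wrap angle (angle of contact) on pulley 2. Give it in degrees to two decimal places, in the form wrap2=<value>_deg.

open belt: β = asin((r2−r1)/C) = asin(1/18) = 3.1847°
wrap1 = π − 2β = 173.6305°
wrap2 = π + 2β = 186.3695°

wrap2=186.37_deg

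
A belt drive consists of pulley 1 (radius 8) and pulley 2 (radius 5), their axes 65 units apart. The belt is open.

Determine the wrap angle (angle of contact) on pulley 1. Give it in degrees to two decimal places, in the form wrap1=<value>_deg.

open belt: β = asin((r2−r1)/C) = asin(-3/65) = -2.6454°
wrap1 = π − 2β = 185.2907°
wrap2 = π + 2β = 174.7093°

wrap1=185.29_deg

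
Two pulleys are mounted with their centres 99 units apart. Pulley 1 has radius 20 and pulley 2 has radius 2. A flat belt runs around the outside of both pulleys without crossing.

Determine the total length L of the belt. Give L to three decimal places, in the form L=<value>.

L=270.397

open belt: β = asin((r2−r1)/C) = asin(-18/99) = -10.4757°
wrap1 = π − 2β = 200.9514°
wrap2 = π + 2β = 159.0486°
tangent length = C·cosβ = 97.3499
L = r1·wrap1 + r2·wrap2 + 2·C·cosβ = 20·3.5073 + 2·2.7759 + 2·97.3499 = 270.3969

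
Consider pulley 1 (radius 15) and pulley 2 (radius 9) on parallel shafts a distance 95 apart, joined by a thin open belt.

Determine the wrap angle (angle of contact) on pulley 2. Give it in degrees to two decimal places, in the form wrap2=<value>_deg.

open belt: β = asin((r2−r1)/C) = asin(-6/95) = -3.6211°
wrap1 = π − 2β = 187.2422°
wrap2 = π + 2β = 172.7578°

wrap2=172.76_deg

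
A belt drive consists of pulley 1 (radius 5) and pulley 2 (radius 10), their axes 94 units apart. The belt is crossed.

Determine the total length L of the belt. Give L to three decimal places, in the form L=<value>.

L=237.523

crossed belt: β = asin((r1+r2)/C) = asin(15/94) = 9.1822°
wrap1 = wrap2 = π + 2β = 198.3644°
tangent length = C·cosβ = 92.7955
L = (r1+r2)·wrap + 2·C·cosβ = 15·3.4621 + 2·92.7955 = 237.5226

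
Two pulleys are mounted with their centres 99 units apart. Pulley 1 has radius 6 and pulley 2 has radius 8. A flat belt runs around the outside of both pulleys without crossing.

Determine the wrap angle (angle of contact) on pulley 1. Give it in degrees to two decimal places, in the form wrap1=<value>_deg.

wrap1=177.68_deg

open belt: β = asin((r2−r1)/C) = asin(2/99) = 1.1576°
wrap1 = π − 2β = 177.6849°
wrap2 = π + 2β = 182.3151°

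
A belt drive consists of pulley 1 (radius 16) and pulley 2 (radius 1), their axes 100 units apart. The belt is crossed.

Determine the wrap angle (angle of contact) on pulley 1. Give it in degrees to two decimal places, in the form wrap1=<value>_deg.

crossed belt: β = asin((r1+r2)/C) = asin(17/100) = 9.7878°
wrap1 = wrap2 = π + 2β = 199.5756°

wrap1=199.58_deg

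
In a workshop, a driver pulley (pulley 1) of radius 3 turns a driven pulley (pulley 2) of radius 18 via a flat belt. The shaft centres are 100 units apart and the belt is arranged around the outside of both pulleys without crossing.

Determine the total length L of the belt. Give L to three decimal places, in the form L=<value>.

L=268.228

open belt: β = asin((r2−r1)/C) = asin(15/100) = 8.6269°
wrap1 = π − 2β = 162.7461°
wrap2 = π + 2β = 197.2539°
tangent length = C·cosβ = 98.8686
L = r1·wrap1 + r2·wrap2 + 2·C·cosβ = 3·2.8405 + 18·3.4427 + 2·98.8686 = 268.2277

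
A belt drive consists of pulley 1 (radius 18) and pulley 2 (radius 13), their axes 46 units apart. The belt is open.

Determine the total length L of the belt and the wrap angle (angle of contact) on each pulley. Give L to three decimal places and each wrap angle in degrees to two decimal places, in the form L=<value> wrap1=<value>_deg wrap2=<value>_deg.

L=189.933 wrap1=192.48_deg wrap2=167.52_deg

open belt: β = asin((r2−r1)/C) = asin(-5/46) = -6.2401°
wrap1 = π − 2β = 192.4803°
wrap2 = π + 2β = 167.5197°
tangent length = C·cosβ = 45.7275
L = r1·wrap1 + r2·wrap2 + 2·C·cosβ = 18·3.3594 + 13·2.9238 + 2·45.7275 = 189.9334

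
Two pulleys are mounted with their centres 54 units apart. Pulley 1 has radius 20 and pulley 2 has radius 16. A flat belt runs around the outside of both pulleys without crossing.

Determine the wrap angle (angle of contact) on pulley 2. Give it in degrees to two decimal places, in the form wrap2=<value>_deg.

wrap2=171.50_deg

open belt: β = asin((r2−r1)/C) = asin(-4/54) = -4.2480°
wrap1 = π − 2β = 188.4960°
wrap2 = π + 2β = 171.5040°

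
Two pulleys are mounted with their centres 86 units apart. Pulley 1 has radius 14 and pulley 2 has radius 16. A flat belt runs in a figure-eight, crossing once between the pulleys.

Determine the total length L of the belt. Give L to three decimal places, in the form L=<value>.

crossed belt: β = asin((r1+r2)/C) = asin(30/86) = 20.4162°
wrap1 = wrap2 = π + 2β = 220.8324°
tangent length = C·cosβ = 80.5978
L = (r1+r2)·wrap + 2·C·cosβ = 30·3.8543 + 2·80.5978 = 276.8231

L=276.823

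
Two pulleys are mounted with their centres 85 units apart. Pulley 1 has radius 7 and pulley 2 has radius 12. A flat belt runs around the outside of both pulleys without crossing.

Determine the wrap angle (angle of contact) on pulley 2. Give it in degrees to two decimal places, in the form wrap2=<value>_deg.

wrap2=186.74_deg

open belt: β = asin((r2−r1)/C) = asin(5/85) = 3.3723°
wrap1 = π − 2β = 173.2554°
wrap2 = π + 2β = 186.7446°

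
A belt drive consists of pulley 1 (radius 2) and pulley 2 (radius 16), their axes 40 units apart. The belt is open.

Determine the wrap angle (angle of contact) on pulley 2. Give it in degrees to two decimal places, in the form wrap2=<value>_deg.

open belt: β = asin((r2−r1)/C) = asin(14/40) = 20.4873°
wrap1 = π − 2β = 139.0254°
wrap2 = π + 2β = 220.9746°

wrap2=220.97_deg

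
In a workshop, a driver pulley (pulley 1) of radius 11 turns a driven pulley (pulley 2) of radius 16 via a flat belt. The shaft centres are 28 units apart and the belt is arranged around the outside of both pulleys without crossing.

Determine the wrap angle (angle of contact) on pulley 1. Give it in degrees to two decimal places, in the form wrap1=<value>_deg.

open belt: β = asin((r2−r1)/C) = asin(5/28) = 10.2866°
wrap1 = π − 2β = 159.4269°
wrap2 = π + 2β = 200.5731°

wrap1=159.43_deg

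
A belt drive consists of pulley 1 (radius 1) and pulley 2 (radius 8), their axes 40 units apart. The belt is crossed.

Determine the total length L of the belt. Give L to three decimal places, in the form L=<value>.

L=110.308

crossed belt: β = asin((r1+r2)/C) = asin(9/40) = 13.0029°
wrap1 = wrap2 = π + 2β = 206.0058°
tangent length = C·cosβ = 38.9744
L = (r1+r2)·wrap + 2·C·cosβ = 9·3.5955 + 2·38.9744 = 110.3080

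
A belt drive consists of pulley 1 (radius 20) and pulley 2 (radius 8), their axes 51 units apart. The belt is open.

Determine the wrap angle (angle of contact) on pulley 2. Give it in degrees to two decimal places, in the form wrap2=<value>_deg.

wrap2=152.78_deg

open belt: β = asin((r2−r1)/C) = asin(-12/51) = -13.6090°
wrap1 = π − 2β = 207.2179°
wrap2 = π + 2β = 152.7821°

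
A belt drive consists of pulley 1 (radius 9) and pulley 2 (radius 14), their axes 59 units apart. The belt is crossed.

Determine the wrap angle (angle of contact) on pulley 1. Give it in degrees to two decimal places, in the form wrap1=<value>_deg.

crossed belt: β = asin((r1+r2)/C) = asin(23/59) = 22.9440°
wrap1 = wrap2 = π + 2β = 225.8879°

wrap1=225.89_deg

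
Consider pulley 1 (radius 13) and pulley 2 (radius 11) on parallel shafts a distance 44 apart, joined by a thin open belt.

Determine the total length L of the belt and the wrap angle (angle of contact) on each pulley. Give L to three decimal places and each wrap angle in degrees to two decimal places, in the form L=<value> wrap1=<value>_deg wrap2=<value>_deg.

L=163.489 wrap1=185.21_deg wrap2=174.79_deg

open belt: β = asin((r2−r1)/C) = asin(-2/44) = -2.6053°
wrap1 = π − 2β = 185.2105°
wrap2 = π + 2β = 174.7895°
tangent length = C·cosβ = 43.9545
L = r1·wrap1 + r2·wrap2 + 2·C·cosβ = 13·3.2325 + 11·3.0507 + 2·43.9545 = 163.4891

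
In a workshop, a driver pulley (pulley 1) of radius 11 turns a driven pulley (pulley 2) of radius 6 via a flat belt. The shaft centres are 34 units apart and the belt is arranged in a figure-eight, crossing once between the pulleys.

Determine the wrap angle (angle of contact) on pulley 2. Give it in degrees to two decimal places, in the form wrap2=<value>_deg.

crossed belt: β = asin((r1+r2)/C) = asin(17/34) = 30.0000°
wrap1 = wrap2 = π + 2β = 240.0000°

wrap2=240.00_deg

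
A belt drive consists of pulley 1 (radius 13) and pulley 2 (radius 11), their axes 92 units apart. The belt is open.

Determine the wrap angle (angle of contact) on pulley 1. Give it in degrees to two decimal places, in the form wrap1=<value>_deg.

open belt: β = asin((r2−r1)/C) = asin(-2/92) = -1.2457°
wrap1 = π − 2β = 182.4913°
wrap2 = π + 2β = 177.5087°

wrap1=182.49_deg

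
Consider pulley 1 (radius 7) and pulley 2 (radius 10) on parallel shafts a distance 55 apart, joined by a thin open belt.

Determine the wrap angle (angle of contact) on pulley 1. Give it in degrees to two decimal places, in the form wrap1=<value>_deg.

open belt: β = asin((r2−r1)/C) = asin(3/55) = 3.1268°
wrap1 = π − 2β = 173.7464°
wrap2 = π + 2β = 186.2536°

wrap1=173.75_deg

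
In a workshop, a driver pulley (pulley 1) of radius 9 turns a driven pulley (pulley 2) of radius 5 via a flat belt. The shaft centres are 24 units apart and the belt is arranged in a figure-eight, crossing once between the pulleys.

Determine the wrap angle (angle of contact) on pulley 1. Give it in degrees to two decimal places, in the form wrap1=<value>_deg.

wrap1=251.37_deg

crossed belt: β = asin((r1+r2)/C) = asin(14/24) = 35.6853°
wrap1 = wrap2 = π + 2β = 251.3707°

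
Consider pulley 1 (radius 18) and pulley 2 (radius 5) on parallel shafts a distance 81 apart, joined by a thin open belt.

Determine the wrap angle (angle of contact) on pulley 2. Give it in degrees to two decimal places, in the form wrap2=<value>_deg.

wrap2=161.53_deg

open belt: β = asin((r2−r1)/C) = asin(-13/81) = -9.2356°
wrap1 = π − 2β = 198.4711°
wrap2 = π + 2β = 161.5289°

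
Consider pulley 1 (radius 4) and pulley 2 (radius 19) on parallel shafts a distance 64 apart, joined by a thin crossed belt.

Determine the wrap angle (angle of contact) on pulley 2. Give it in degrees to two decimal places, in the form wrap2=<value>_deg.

wrap2=222.12_deg

crossed belt: β = asin((r1+r2)/C) = asin(23/64) = 21.0618°
wrap1 = wrap2 = π + 2β = 222.1236°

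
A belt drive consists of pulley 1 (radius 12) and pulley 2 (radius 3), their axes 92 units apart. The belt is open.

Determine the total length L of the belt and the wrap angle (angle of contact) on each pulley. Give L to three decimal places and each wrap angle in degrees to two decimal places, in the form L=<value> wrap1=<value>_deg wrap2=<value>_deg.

L=232.005 wrap1=191.23_deg wrap2=168.77_deg

open belt: β = asin((r2−r1)/C) = asin(-9/92) = -5.6140°
wrap1 = π − 2β = 191.2280°
wrap2 = π + 2β = 168.7720°
tangent length = C·cosβ = 91.5587
L = r1·wrap1 + r2·wrap2 + 2·C·cosβ = 12·3.3376 + 3·2.9456 + 2·91.5587 = 232.0050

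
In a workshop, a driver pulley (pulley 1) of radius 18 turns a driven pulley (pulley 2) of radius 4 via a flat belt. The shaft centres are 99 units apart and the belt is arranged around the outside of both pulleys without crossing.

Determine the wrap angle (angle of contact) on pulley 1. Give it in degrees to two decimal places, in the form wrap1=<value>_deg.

wrap1=196.26_deg

open belt: β = asin((r2−r1)/C) = asin(-14/99) = -8.1297°
wrap1 = π − 2β = 196.2594°
wrap2 = π + 2β = 163.7406°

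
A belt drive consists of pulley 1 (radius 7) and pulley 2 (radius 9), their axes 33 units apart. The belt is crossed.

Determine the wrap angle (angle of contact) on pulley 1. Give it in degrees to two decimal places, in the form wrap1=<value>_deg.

wrap1=238.01_deg

crossed belt: β = asin((r1+r2)/C) = asin(16/33) = 29.0025°
wrap1 = wrap2 = π + 2β = 238.0051°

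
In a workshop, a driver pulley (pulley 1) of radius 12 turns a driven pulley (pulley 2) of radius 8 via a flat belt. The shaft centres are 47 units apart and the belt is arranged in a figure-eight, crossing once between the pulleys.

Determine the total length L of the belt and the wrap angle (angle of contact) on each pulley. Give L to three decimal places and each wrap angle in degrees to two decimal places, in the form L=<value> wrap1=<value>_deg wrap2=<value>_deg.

L=165.479 wrap1=230.37_deg wrap2=230.37_deg

crossed belt: β = asin((r1+r2)/C) = asin(20/47) = 25.1843°
wrap1 = wrap2 = π + 2β = 230.3687°
tangent length = C·cosβ = 42.5323
L = (r1+r2)·wrap + 2·C·cosβ = 20·4.0207 + 2·42.5323 = 165.4785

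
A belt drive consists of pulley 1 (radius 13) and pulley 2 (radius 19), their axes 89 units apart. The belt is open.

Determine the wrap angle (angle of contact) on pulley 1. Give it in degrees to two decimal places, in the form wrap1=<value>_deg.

open belt: β = asin((r2−r1)/C) = asin(6/89) = 3.8656°
wrap1 = π − 2β = 172.2689°
wrap2 = π + 2β = 187.7311°

wrap1=172.27_deg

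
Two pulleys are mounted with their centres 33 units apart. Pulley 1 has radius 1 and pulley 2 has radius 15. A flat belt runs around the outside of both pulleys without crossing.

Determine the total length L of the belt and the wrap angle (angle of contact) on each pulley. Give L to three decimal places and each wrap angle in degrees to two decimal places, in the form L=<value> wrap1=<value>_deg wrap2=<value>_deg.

L=122.299 wrap1=129.79_deg wrap2=230.21_deg

open belt: β = asin((r2−r1)/C) = asin(14/33) = 25.1027°
wrap1 = π − 2β = 129.7946°
wrap2 = π + 2β = 230.2054°
tangent length = C·cosβ = 29.8831
L = r1·wrap1 + r2·wrap2 + 2·C·cosβ = 1·2.2653 + 15·4.0178 + 2·29.8831 = 122.2992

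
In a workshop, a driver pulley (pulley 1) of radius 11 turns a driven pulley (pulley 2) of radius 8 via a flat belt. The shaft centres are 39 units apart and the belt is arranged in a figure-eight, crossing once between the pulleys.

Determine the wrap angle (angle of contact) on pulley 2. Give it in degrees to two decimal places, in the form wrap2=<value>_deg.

wrap2=238.31_deg

crossed belt: β = asin((r1+r2)/C) = asin(19/39) = 29.1554°
wrap1 = wrap2 = π + 2β = 238.3107°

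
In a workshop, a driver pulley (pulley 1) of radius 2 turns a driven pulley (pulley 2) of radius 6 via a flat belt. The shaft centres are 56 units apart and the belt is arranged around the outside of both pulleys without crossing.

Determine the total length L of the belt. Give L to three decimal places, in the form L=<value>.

L=137.419

open belt: β = asin((r2−r1)/C) = asin(4/56) = 4.0960°
wrap1 = π − 2β = 171.8079°
wrap2 = π + 2β = 188.1921°
tangent length = C·cosβ = 55.8570
L = r1·wrap1 + r2·wrap2 + 2·C·cosβ = 2·2.9986 + 6·3.2846 + 2·55.8570 = 137.4186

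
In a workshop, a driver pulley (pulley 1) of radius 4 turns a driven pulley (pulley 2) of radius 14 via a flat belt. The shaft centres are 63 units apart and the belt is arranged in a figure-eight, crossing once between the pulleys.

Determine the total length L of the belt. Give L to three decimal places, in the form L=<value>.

L=187.727

crossed belt: β = asin((r1+r2)/C) = asin(18/63) = 16.6015°
wrap1 = wrap2 = π + 2β = 213.2031°
tangent length = C·cosβ = 60.3738
L = (r1+r2)·wrap + 2·C·cosβ = 18·3.7211 + 2·60.3738 = 187.7274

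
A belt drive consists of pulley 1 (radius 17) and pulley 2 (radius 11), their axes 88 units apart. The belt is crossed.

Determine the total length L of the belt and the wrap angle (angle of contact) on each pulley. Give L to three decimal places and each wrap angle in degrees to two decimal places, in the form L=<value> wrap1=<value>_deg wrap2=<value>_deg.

L=272.951 wrap1=217.11_deg wrap2=217.11_deg

crossed belt: β = asin((r1+r2)/C) = asin(28/88) = 18.5530°
wrap1 = wrap2 = π + 2β = 217.1060°
tangent length = C·cosβ = 83.4266
L = (r1+r2)·wrap + 2·C·cosβ = 28·3.7892 + 2·83.4266 = 272.9512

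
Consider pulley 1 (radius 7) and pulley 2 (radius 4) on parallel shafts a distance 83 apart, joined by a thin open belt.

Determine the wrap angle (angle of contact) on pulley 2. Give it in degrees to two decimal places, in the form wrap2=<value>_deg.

wrap2=175.86_deg

open belt: β = asin((r2−r1)/C) = asin(-3/83) = -2.0714°
wrap1 = π − 2β = 184.1428°
wrap2 = π + 2β = 175.8572°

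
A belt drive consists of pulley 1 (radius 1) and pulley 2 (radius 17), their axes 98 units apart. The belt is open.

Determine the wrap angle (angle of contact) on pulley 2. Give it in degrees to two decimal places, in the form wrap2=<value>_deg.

open belt: β = asin((r2−r1)/C) = asin(16/98) = 9.3965°
wrap1 = π − 2β = 161.2070°
wrap2 = π + 2β = 198.7930°

wrap2=198.79_deg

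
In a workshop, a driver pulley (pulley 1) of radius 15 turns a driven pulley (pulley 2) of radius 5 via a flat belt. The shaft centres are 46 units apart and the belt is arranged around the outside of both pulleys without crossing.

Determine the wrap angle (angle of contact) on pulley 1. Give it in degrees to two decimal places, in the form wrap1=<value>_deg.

wrap1=205.11_deg

open belt: β = asin((r2−r1)/C) = asin(-10/46) = -12.5559°
wrap1 = π − 2β = 205.1117°
wrap2 = π + 2β = 154.8883°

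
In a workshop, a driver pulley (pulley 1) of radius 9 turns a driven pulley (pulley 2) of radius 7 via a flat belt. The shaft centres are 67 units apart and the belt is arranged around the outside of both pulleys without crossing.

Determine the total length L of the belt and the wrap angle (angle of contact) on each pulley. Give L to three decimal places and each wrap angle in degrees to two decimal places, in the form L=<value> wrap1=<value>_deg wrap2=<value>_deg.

open belt: β = asin((r2−r1)/C) = asin(-2/67) = -1.7106°
wrap1 = π − 2β = 183.4212°
wrap2 = π + 2β = 176.5788°
tangent length = C·cosβ = 66.9701
L = r1·wrap1 + r2·wrap2 + 2·C·cosβ = 9·3.2013 + 7·3.0819 + 2·66.9701 = 184.3252

L=184.325 wrap1=183.42_deg wrap2=176.58_deg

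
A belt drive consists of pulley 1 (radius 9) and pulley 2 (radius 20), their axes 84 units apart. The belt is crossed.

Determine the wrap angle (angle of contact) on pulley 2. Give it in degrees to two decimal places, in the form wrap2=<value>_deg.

crossed belt: β = asin((r1+r2)/C) = asin(29/84) = 20.1963°
wrap1 = wrap2 = π + 2β = 220.3927°

wrap2=220.39_deg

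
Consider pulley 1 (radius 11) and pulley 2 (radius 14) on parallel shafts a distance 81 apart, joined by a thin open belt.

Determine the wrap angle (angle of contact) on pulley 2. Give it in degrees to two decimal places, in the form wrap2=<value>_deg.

open belt: β = asin((r2−r1)/C) = asin(3/81) = 2.1226°
wrap1 = π − 2β = 175.7549°
wrap2 = π + 2β = 184.2451°

wrap2=184.25_deg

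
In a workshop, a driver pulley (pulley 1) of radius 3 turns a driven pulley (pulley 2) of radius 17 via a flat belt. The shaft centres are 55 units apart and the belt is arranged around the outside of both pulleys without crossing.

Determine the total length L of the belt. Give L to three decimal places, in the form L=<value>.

L=176.415

open belt: β = asin((r2−r1)/C) = asin(14/55) = 14.7467°
wrap1 = π − 2β = 150.5067°
wrap2 = π + 2β = 209.4933°
tangent length = C·cosβ = 53.1883
L = r1·wrap1 + r2·wrap2 + 2·C·cosβ = 3·2.6268 + 17·3.6563 + 2·53.1883 = 176.4151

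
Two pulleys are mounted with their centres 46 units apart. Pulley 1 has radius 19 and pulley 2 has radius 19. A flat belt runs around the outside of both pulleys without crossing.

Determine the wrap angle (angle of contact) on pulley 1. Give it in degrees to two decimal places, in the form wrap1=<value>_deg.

open belt: β = asin((r2−r1)/C) = asin(0/46) = 0.0000°
wrap1 = π − 2β = 180.0000°
wrap2 = π + 2β = 180.0000°

wrap1=180.00_deg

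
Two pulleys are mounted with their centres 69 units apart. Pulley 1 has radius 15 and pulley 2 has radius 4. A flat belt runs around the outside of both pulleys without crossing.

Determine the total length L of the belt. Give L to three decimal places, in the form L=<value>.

L=199.448

open belt: β = asin((r2−r1)/C) = asin(-11/69) = -9.1732°
wrap1 = π − 2β = 198.3465°
wrap2 = π + 2β = 161.6535°
tangent length = C·cosβ = 68.1175
L = r1·wrap1 + r2·wrap2 + 2·C·cosβ = 15·3.4618 + 4·2.8214 + 2·68.1175 = 199.4476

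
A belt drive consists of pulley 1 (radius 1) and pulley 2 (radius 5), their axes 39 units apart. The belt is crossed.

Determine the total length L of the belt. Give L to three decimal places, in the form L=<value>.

L=97.774

crossed belt: β = asin((r1+r2)/C) = asin(6/39) = 8.8499°
wrap1 = wrap2 = π + 2β = 197.6998°
tangent length = C·cosβ = 38.5357
L = (r1+r2)·wrap + 2·C·cosβ = 6·3.4505 + 2·38.5357 = 97.7745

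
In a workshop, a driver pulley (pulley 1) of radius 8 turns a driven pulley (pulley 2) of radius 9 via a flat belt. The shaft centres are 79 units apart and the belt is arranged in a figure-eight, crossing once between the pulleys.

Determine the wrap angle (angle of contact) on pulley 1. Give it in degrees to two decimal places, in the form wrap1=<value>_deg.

crossed belt: β = asin((r1+r2)/C) = asin(17/79) = 12.4267°
wrap1 = wrap2 = π + 2β = 204.8533°

wrap1=204.85_deg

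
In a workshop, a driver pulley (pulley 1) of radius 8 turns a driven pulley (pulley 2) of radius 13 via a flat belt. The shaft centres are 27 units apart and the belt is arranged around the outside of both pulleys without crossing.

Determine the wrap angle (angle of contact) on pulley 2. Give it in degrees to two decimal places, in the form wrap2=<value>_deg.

wrap2=201.34_deg

open belt: β = asin((r2−r1)/C) = asin(5/27) = 10.6719°
wrap1 = π − 2β = 158.6561°
wrap2 = π + 2β = 201.3439°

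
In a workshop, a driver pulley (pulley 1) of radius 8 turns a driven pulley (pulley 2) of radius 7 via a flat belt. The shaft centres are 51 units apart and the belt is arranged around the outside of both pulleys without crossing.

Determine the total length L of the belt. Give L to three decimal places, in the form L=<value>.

open belt: β = asin((r2−r1)/C) = asin(-1/51) = -1.1235°
wrap1 = π − 2β = 182.2470°
wrap2 = π + 2β = 177.7530°
tangent length = C·cosβ = 50.9902
L = r1·wrap1 + r2·wrap2 + 2·C·cosβ = 8·3.1808 + 7·3.1024 + 2·50.9902 = 149.1435

L=149.143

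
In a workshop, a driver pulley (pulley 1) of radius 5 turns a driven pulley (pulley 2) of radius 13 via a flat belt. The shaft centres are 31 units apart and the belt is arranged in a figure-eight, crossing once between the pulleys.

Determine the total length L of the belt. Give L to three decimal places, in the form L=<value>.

crossed belt: β = asin((r1+r2)/C) = asin(18/31) = 35.4959°
wrap1 = wrap2 = π + 2β = 250.9919°
tangent length = C·cosβ = 25.2389
L = (r1+r2)·wrap + 2·C·cosβ = 18·4.3806 + 2·25.2389 = 129.3291

L=129.329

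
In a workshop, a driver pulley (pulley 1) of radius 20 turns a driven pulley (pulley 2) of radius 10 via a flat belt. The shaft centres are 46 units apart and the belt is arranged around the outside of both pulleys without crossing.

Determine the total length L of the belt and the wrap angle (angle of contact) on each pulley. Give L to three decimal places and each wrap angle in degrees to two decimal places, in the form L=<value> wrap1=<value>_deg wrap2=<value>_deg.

open belt: β = asin((r2−r1)/C) = asin(-10/46) = -12.5559°
wrap1 = π − 2β = 205.1117°
wrap2 = π + 2β = 154.8883°
tangent length = C·cosβ = 44.8999
L = r1·wrap1 + r2·wrap2 + 2·C·cosβ = 20·3.5799 + 10·2.7033 + 2·44.8999 = 188.4304

L=188.430 wrap1=205.11_deg wrap2=154.89_deg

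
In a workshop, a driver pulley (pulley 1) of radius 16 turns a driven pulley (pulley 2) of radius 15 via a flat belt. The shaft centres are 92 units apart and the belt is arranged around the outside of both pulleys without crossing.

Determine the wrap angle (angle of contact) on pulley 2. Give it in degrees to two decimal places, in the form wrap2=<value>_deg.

wrap2=178.75_deg

open belt: β = asin((r2−r1)/C) = asin(-1/92) = -0.6228°
wrap1 = π − 2β = 181.2456°
wrap2 = π + 2β = 178.7544°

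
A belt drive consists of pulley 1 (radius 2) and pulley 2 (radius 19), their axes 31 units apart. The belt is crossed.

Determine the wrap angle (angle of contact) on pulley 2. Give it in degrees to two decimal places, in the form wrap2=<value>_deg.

wrap2=265.28_deg

crossed belt: β = asin((r1+r2)/C) = asin(21/31) = 42.6423°
wrap1 = wrap2 = π + 2β = 265.2846°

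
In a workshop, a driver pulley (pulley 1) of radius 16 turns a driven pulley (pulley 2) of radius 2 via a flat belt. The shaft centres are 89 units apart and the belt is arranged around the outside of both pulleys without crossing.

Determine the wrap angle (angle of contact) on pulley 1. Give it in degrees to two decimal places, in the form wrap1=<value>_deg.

open belt: β = asin((r2−r1)/C) = asin(-14/89) = -9.0504°
wrap1 = π − 2β = 198.1008°
wrap2 = π + 2β = 161.8992°

wrap1=198.10_deg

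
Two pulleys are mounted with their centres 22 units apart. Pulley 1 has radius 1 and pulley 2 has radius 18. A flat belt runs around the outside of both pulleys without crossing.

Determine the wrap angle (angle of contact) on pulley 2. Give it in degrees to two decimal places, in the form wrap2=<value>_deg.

open belt: β = asin((r2−r1)/C) = asin(17/22) = 50.5994°
wrap1 = π − 2β = 78.8011°
wrap2 = π + 2β = 281.1989°

wrap2=281.20_deg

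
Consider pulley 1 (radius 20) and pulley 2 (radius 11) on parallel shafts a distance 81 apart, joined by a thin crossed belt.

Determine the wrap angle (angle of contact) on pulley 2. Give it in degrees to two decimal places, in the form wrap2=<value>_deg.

crossed belt: β = asin((r1+r2)/C) = asin(31/81) = 22.5020°
wrap1 = wrap2 = π + 2β = 225.0040°

wrap2=225.00_deg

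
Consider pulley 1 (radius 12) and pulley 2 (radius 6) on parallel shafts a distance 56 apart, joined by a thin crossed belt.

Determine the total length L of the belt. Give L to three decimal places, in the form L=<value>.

crossed belt: β = asin((r1+r2)/C) = asin(18/56) = 18.7493°
wrap1 = wrap2 = π + 2β = 217.4987°
tangent length = C·cosβ = 53.0283
L = (r1+r2)·wrap + 2·C·cosβ = 18·3.7961 + 2·53.0283 = 174.3858

L=174.386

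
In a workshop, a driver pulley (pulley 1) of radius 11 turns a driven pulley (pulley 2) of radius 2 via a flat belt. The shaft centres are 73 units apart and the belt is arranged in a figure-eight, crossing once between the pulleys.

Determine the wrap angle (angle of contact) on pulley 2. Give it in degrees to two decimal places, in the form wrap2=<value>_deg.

wrap2=200.52_deg

crossed belt: β = asin((r1+r2)/C) = asin(13/73) = 10.2581°
wrap1 = wrap2 = π + 2β = 200.5161°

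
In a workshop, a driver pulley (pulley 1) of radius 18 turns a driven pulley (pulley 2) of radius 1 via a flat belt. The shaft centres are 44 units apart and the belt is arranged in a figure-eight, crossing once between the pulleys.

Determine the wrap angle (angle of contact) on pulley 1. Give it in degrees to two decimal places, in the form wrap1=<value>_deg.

crossed belt: β = asin((r1+r2)/C) = asin(19/44) = 25.5830°
wrap1 = wrap2 = π + 2β = 231.1660°

wrap1=231.17_deg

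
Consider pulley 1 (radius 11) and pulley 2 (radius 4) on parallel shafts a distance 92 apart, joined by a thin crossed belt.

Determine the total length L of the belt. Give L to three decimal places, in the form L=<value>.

crossed belt: β = asin((r1+r2)/C) = asin(15/92) = 9.3836°
wrap1 = wrap2 = π + 2β = 198.7672°
tangent length = C·cosβ = 90.7689
L = (r1+r2)·wrap + 2·C·cosβ = 15·3.4691 + 2·90.7689 = 233.5750

L=233.575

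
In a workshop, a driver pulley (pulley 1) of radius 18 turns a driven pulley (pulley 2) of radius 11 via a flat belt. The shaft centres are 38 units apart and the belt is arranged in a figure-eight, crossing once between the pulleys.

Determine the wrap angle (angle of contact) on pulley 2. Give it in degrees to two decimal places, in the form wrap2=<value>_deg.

crossed belt: β = asin((r1+r2)/C) = asin(29/38) = 49.7434°
wrap1 = wrap2 = π + 2β = 279.4868°

wrap2=279.49_deg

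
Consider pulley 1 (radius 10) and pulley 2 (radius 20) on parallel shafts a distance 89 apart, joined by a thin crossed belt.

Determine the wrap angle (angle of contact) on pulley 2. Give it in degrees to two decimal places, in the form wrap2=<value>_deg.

crossed belt: β = asin((r1+r2)/C) = asin(30/89) = 19.6990°
wrap1 = wrap2 = π + 2β = 219.3980°

wrap2=219.40_deg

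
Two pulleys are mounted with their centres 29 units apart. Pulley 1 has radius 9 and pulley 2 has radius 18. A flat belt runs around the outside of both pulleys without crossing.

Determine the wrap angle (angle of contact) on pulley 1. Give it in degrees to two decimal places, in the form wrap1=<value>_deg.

wrap1=143.84_deg

open belt: β = asin((r2−r1)/C) = asin(9/29) = 18.0800°
wrap1 = π − 2β = 143.8400°
wrap2 = π + 2β = 216.1600°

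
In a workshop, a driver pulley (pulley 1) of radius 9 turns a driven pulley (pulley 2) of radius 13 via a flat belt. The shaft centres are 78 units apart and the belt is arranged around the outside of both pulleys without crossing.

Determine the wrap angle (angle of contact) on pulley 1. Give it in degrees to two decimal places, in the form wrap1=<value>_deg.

open belt: β = asin((r2−r1)/C) = asin(4/78) = 2.9395°
wrap1 = π − 2β = 174.1209°
wrap2 = π + 2β = 185.8791°

wrap1=174.12_deg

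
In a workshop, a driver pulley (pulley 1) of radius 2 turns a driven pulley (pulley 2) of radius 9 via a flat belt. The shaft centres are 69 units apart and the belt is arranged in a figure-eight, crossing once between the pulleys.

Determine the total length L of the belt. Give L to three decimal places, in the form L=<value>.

L=174.315

crossed belt: β = asin((r1+r2)/C) = asin(11/69) = 9.1732°
wrap1 = wrap2 = π + 2β = 198.3465°
tangent length = C·cosβ = 68.1175
L = (r1+r2)·wrap + 2·C·cosβ = 11·3.4618 + 2·68.1175 = 174.3149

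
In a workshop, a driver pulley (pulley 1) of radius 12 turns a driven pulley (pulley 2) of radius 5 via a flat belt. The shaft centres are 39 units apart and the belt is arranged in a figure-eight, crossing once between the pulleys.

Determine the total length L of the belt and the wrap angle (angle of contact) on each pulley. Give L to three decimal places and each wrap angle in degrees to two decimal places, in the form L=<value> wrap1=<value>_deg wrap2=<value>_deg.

crossed belt: β = asin((r1+r2)/C) = asin(17/39) = 25.8424°
wrap1 = wrap2 = π + 2β = 231.6848°
tangent length = C·cosβ = 35.0999
L = (r1+r2)·wrap + 2·C·cosβ = 17·4.0437 + 2·35.0999 = 138.9420

L=138.942 wrap1=231.68_deg wrap2=231.68_deg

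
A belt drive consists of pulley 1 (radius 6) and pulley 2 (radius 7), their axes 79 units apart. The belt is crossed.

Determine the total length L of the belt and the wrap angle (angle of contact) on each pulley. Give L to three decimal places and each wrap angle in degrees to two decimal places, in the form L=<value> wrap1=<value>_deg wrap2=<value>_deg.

crossed belt: β = asin((r1+r2)/C) = asin(13/79) = 9.4715°
wrap1 = wrap2 = π + 2β = 198.9430°
tangent length = C·cosβ = 77.9230
L = (r1+r2)·wrap + 2·C·cosβ = 13·3.4722 + 2·77.9230 = 200.9848

L=200.985 wrap1=198.94_deg wrap2=198.94_deg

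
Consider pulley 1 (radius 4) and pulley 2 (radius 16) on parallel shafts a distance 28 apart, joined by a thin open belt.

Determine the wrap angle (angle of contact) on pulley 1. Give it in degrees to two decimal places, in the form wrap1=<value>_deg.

wrap1=129.25_deg

open belt: β = asin((r2−r1)/C) = asin(12/28) = 25.3769°
wrap1 = π − 2β = 129.2461°
wrap2 = π + 2β = 230.7539°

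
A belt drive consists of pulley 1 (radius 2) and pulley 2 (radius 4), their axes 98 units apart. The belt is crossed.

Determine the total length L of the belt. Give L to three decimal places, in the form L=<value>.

crossed belt: β = asin((r1+r2)/C) = asin(6/98) = 3.5101°
wrap1 = wrap2 = π + 2β = 187.0202°
tangent length = C·cosβ = 97.8162
L = (r1+r2)·wrap + 2·C·cosβ = 6·3.2641 + 2·97.8162 = 215.2170

L=215.217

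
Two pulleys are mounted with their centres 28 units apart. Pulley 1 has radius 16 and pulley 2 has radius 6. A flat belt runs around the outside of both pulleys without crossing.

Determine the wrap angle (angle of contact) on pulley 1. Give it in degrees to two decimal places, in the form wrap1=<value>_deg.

open belt: β = asin((r2−r1)/C) = asin(-10/28) = -20.9248°
wrap1 = π − 2β = 221.8497°
wrap2 = π + 2β = 138.1503°

wrap1=221.85_deg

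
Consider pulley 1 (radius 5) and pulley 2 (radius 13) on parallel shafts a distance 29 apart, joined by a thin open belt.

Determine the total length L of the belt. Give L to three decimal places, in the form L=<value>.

open belt: β = asin((r2−r1)/C) = asin(8/29) = 16.0134°
wrap1 = π − 2β = 147.9732°
wrap2 = π + 2β = 212.0268°
tangent length = C·cosβ = 27.8747
L = r1·wrap1 + r2·wrap2 + 2·C·cosβ = 5·2.5826 + 13·3.7006 + 2·27.8747 = 116.7699

L=116.770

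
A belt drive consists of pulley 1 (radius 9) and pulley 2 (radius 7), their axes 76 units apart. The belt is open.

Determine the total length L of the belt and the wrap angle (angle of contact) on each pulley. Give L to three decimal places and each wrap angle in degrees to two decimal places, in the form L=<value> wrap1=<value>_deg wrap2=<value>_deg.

open belt: β = asin((r2−r1)/C) = asin(-2/76) = -1.5080°
wrap1 = π − 2β = 183.0159°
wrap2 = π + 2β = 176.9841°
tangent length = C·cosβ = 75.9737
L = r1·wrap1 + r2·wrap2 + 2·C·cosβ = 9·3.1942 + 7·3.0890 + 2·75.9737 = 202.3181

L=202.318 wrap1=183.02_deg wrap2=176.98_deg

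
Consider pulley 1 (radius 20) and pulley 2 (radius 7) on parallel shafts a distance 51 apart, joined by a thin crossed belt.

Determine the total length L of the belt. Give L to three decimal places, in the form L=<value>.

L=201.483

crossed belt: β = asin((r1+r2)/C) = asin(27/51) = 31.9657°
wrap1 = wrap2 = π + 2β = 243.9314°
tangent length = C·cosβ = 43.2666
L = (r1+r2)·wrap + 2·C·cosβ = 27·4.2574 + 2·43.2666 = 201.4832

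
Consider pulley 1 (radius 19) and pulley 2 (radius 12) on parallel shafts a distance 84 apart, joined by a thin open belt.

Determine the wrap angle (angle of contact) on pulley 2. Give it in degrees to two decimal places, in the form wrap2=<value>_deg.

open belt: β = asin((r2−r1)/C) = asin(-7/84) = -4.7802°
wrap1 = π − 2β = 189.5604°
wrap2 = π + 2β = 170.4396°

wrap2=170.44_deg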